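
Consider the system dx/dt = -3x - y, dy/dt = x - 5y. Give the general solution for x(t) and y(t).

Coefficient matrix A = [[-3, -1], [1, -5]].
Characteristic polynomial det(A - λI) = λ^2 + 8λ + 16 = 0.
Single eigenvalue λ = -4 with algebraic multiplicity 2.
Eigenvector v = (-1,-1); generalized eigenvector w with (A-λI)w=v is (0,1).
General solution: e^(-4t)[K_1·v + K_2·(t·v + w)].

x(t) = -K_1e^(-4t) - K_2te^(-4t), y(t) = -K_1e^(-4t) - K_2te^(-4t) + K_2e^(-4t)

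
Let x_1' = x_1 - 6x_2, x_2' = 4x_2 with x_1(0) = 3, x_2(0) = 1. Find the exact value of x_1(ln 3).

A = [[1,-6],[0,4]]; eigenvalues λ = 4, 1.
Eigenvectors: (2,-1) for λ=4, (1,0) for λ=1.
From the initial condition, c_1 = -1, c_2 = 5.
x_1(ln 3) = (-1)(3^4)(2) + (5)(3^1)(1) = -147.

-147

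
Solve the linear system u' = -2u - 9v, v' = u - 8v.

Coefficient matrix A = [[-2, -9], [1, -8]].
Characteristic polynomial det(A - λI) = λ^2 + 10λ + 25 = 0.
Single eigenvalue λ = -5 with algebraic multiplicity 2.
Eigenvector v = (3,1); generalized eigenvector w with (A-λI)w=v is (1,0).
General solution: e^(-5t)[K_1·v + K_2·(t·v + w)].

u(t) = 3K_1e^(-5t) + 3K_2te^(-5t) + K_2e^(-5t), v(t) = K_1e^(-5t) + K_2te^(-5t)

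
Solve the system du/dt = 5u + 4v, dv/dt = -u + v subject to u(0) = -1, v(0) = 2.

Coefficient matrix A = [[5, 4], [-1, 1]].
Characteristic polynomial det(A - λI) = λ^2 - 6λ + 9 = 0.
Single eigenvalue λ = 3 with algebraic multiplicity 2.
Eigenvector v = (2,-1); generalized eigenvector w with (A-λI)w=v is (-1,1).
General solution: e^(3t)[K_1·v + K_2·(t·v + w)].
Applying u(0)=-1, v(0)=2 gives K_1=1, K_2=3.

u(t) = 6te^(3t) - e^(3t), v(t) = -3te^(3t) + 2e^(3t)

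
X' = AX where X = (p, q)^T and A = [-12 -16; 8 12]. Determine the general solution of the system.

p(t) = 2K_1e^(-4t) + K_2e^(4t), q(t) = -K_1e^(-4t) - K_2e^(4t)

Coefficient matrix A = [[-12, -16], [8, 12]].
Characteristic polynomial det(A - λI) = λ^2 - 16 = 0.
Eigenvalues λ = -4, 4.
For λ=-4: (A-λI) row 1 is [-8, -16], so an eigenvector is (2, -1).
For λ=4: (A-λI) row 1 is [-16, -16], so an eigenvector is (1, -1).
General solution: K_1e^(-4t)(2,-1) + K_2e^(4t)(1,-1).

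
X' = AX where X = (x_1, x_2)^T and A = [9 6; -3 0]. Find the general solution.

x_1(t) = -C_1e^(3t) + 2C_2e^(6t), x_2(t) = C_1e^(3t) - C_2e^(6t)

Coefficient matrix A = [[9, 6], [-3, 0]].
Characteristic polynomial det(A - λI) = λ^2 - 9λ + 18 = 0.
Eigenvalues λ = 3, 6.
For λ=3: (A-λI) row 1 is [6, 6], so an eigenvector is (-1, 1).
For λ=6: (A-λI) row 1 is [3, 6], so an eigenvector is (2, -1).
General solution: C_1e^(3t)(-1,1) + C_2e^(6t)(2,-1).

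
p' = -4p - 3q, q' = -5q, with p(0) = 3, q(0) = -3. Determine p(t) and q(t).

p(t) = 12e^(-4t) - 9e^(-5t), q(t) = -3e^(-5t)

Coefficient matrix A = [[-4, -3], [0, -5]].
Characteristic polynomial det(A - λI) = λ^2 + 9λ + 20 = 0.
Eigenvalues λ = -5, -4.
For λ=-5: (A-λI) row 1 is [1, -3], so an eigenvector is (-3, -1).
For λ=-4: (A-λI) row 1 is [0, -3], so an eigenvector is (1, 0).
General solution: K_1e^(-5t)(-3,-1) + K_2e^(-4t)(1,0).
Applying p(0)=3, q(0)=-3 gives K_1=3, K_2=12.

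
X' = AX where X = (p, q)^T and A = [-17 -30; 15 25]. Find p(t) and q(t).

p(t) = 3c_1e^(4t)sin(3t) + c_1e^(4t)cos(3t) + c_2e^(4t)sin(3t) - 3c_2e^(4t)cos(3t), q(t) = -2c_1e^(4t)sin(3t) - c_1e^(4t)cos(3t) - c_2e^(4t)sin(3t) + 2c_2e^(4t)cos(3t)

Coefficient matrix A = [[-17, -30], [15, 25]].
Characteristic polynomial det(A - λI) = λ^2 - 8λ + 25 = 0.
Eigenvalues λ = 4 ± 3i (complex conjugate pair).
For λ=4+3i: an eigenvector is (1,-1) - i(3,-2) = (1 - 3i, -1 + 2i).
A real fundamental pair from Re and Im of e^((4+3i)t)v: X_1 = e^(4t)(cos(3t)·(1,-1) + sin(3t)·(3,-2)), X_2 = e^(4t)(sin(3t)·(1,-1) - cos(3t)·(3,-2)).
General solution: c_1X_1 + c_2X_2.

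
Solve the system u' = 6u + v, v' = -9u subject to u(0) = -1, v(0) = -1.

Coefficient matrix A = [[6, 1], [-9, 0]].
Characteristic polynomial det(A - λI) = λ^2 - 6λ + 9 = 0.
Single eigenvalue λ = 3 with algebraic multiplicity 2.
Eigenvector v = (1,-3); generalized eigenvector w with (A-λI)w=v is (1,-2).
General solution: e^(3t)[C_1·v + C_2·(t·v + w)].
Applying u(0)=-1, v(0)=-1 gives C_1=3, C_2=-4.

u(t) = -4te^(3t) - e^(3t), v(t) = 12te^(3t) - e^(3t)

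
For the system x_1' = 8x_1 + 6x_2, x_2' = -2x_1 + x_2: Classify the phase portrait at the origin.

A = [[8,6],[-2,1]]; det(A-λI) = λ^2 - 9λ + 20.
λ = 5, 4: both positive.

unstable node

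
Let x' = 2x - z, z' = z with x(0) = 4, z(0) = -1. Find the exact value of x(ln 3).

42

A = [[2,-1],[0,1]]; eigenvalues λ = 1, 2.
Eigenvectors: (1,1) for λ=1, (-1,0) for λ=2.
From the initial condition, c_1 = -1, c_2 = -5.
x(ln 3) = (-1)(3^1)(1) + (-5)(3^2)(-1) = 42.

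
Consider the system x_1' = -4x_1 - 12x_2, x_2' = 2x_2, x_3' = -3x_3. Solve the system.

x_1(t) = c_1e^(-4t) - 2c_3e^(2t), x_2(t) = c_3e^(2t), x_3(t) = c_2e^(-3t)

Coefficient matrix A = [[-4, -12, 0], [0, 2, 0], [0, 0, -3]].
det(A - λI) = 0 gives eigenvalues λ = -4, -3, 2.
For λ=-4: eigenvector (1,0,0).
For λ=-3: eigenvector (0,0,1).
For λ=2: eigenvector (-2,1,0).
General solution: c_1e^(-4t)(1,0,0) + c_2e^(-3t)(0,0,1) + c_3e^(2t)(-2,1,0).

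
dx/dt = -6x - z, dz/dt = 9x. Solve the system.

x(t) = -c_1e^(-3t) - c_2te^(-3t) + c_2e^(-3t), z(t) = 3c_1e^(-3t) + 3c_2te^(-3t) - 2c_2e^(-3t)

Coefficient matrix A = [[-6, -1], [9, 0]].
Characteristic polynomial det(A - λI) = λ^2 + 6λ + 9 = 0.
Single eigenvalue λ = -3 with algebraic multiplicity 2.
Eigenvector v = (-1,3); generalized eigenvector w with (A-λI)w=v is (1,-2).
General solution: e^(-3t)[c_1·v + c_2·(t·v + w)].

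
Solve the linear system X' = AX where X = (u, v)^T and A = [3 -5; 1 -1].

Coefficient matrix A = [[3, -5], [1, -1]].
Characteristic polynomial det(A - λI) = λ^2 - 2λ + 2 = 0.
Eigenvalues λ = 1 ± i (complex conjugate pair).
For λ=1+i: an eigenvector is (-2,-1) - i(1,0) = (-2 - i, -1).
A real fundamental pair from Re and Im of e^((1+i)t)v: X_1 = e^(t)(cos(t)·(-2,-1) + sin(t)·(1,0)), X_2 = e^(t)(sin(t)·(-2,-1) - cos(t)·(1,0)).
General solution: c_1X_1 + c_2X_2.

u(t) = c_1e^(t)sin(t) - 2c_1e^(t)cos(t) - 2c_2e^(t)sin(t) - c_2e^(t)cos(t), v(t) = -c_1e^(t)cos(t) - c_2e^(t)sin(t)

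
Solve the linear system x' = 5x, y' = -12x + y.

x(t) = -C_1e^(5t), y(t) = 3C_1e^(5t) + C_2e^(t)

Coefficient matrix A = [[5, 0], [-12, 1]].
Characteristic polynomial det(A - λI) = λ^2 - 6λ + 5 = 0.
Eigenvalues λ = 5, 1.
For λ=5: (A-λI) row 2 is [-12, -4], so an eigenvector is (-1, 3).
For λ=1: (A-λI) row 1 is [4, 0], so an eigenvector is (0, 1).
General solution: C_1e^(5t)(-1,3) + C_2e^(t)(0,1).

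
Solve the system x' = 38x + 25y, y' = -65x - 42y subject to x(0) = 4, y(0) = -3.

Coefficient matrix A = [[38, 25], [-65, -42]].
Characteristic polynomial det(A - λI) = λ^2 + 4λ + 29 = 0.
Eigenvalues λ = -2 ± 5i (complex conjugate pair).
For λ=-2+5i: an eigenvector is (1,-2) - i(-2,3) = (1 + 2i, -2 - 3i).
A real fundamental pair from Re and Im of e^((-2+5i)t)v: X_1 = e^(-2t)(cos(5t)·(1,-2) + sin(5t)·(-2,3)), X_2 = e^(-2t)(sin(5t)·(1,-2) - cos(5t)·(-2,3)).
General solution: K_1X_1 + K_2X_2.
Applying x(0)=4, y(0)=-3 gives K_1=-6, K_2=5.

x(t) = 17e^(-2t)sin(5t) + 4e^(-2t)cos(5t), y(t) = -28e^(-2t)sin(5t) - 3e^(-2t)cos(5t)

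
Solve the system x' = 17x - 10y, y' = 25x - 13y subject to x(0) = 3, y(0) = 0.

x(t) = 9e^(2t)sin(5t) + 3e^(2t)cos(5t), y(t) = 15e^(2t)sin(5t)

Coefficient matrix A = [[17, -10], [25, -13]].
Characteristic polynomial det(A - λI) = λ^2 - 4λ + 29 = 0.
Eigenvalues λ = 2 ± 5i (complex conjugate pair).
For λ=2+5i: an eigenvector is (-1,-2) - i(1,1) = (-1 - i, -2 - i).
A real fundamental pair from Re and Im of e^((2+5i)t)v: X_1 = e^(2t)(cos(5t)·(-1,-2) + sin(5t)·(1,1)), X_2 = e^(2t)(sin(5t)·(-1,-2) - cos(5t)·(1,1)).
General solution: C_1X_1 + C_2X_2.
Applying x(0)=3, y(0)=0 gives C_1=3, C_2=-6.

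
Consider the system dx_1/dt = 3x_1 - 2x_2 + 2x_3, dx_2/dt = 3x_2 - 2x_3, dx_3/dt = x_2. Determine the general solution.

x_1(t) = 2C_2e^(2t) + C_3e^(3t), x_2(t) = C_1e^(t) + 2C_2e^(2t), x_3(t) = C_1e^(t) + C_2e^(2t)

Coefficient matrix A = [[3, -2, 2], [0, 3, -2], [0, 1, 0]].
det(A - λI) = 0 gives eigenvalues λ = 1, 2, 3.
For λ=1: eigenvector (0,1,1).
For λ=2: eigenvector (2,2,1).
For λ=3: eigenvector (1,0,0).
General solution: C_1e^(t)(0,1,1) + C_2e^(2t)(2,2,1) + C_3e^(3t)(1,0,0).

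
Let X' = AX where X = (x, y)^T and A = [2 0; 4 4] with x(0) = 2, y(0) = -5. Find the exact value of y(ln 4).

-320

A = [[2,0],[4,4]]; eigenvalues λ = 4, 2.
Eigenvectors: (0,1) for λ=4, (1,-2) for λ=2.
From the initial condition, c_1 = -1, c_2 = 2.
y(ln 4) = (-1)(4^4)(1) + (2)(4^2)(-2) = -320.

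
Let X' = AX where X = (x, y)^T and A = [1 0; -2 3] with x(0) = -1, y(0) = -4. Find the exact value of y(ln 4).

A = [[1,0],[-2,3]]; eigenvalues λ = 3, 1.
Eigenvectors: (0,1) for λ=3, (-1,-1) for λ=1.
From the initial condition, c_1 = -3, c_2 = 1.
y(ln 4) = (-3)(4^3)(1) + (1)(4^1)(-1) = -196.

-196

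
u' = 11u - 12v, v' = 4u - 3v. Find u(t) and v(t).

Coefficient matrix A = [[11, -12], [4, -3]].
Characteristic polynomial det(A - λI) = λ^2 - 8λ + 15 = 0.
Eigenvalues λ = 3, 5.
For λ=3: (A-λI) row 1 is [8, -12], so an eigenvector is (3, 2).
For λ=5: (A-λI) row 1 is [6, -12], so an eigenvector is (2, 1).
General solution: C_1e^(3t)(3,2) + C_2e^(5t)(2,1).

u(t) = 3C_1e^(3t) + 2C_2e^(5t), v(t) = 2C_1e^(3t) + C_2e^(5t)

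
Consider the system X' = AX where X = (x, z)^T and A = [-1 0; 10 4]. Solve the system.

x(t) = c_2e^(-t), z(t) = c_1e^(4t) - 2c_2e^(-t)

Coefficient matrix A = [[-1, 0], [10, 4]].
Characteristic polynomial det(A - λI) = λ^2 - 3λ - 4 = 0.
Eigenvalues λ = 4, -1.
For λ=4: (A-λI) row 1 is [-5, 0], so an eigenvector is (0, 1).
For λ=-1: (A-λI) row 2 is [10, 5], so an eigenvector is (1, -2).
General solution: c_1e^(4t)(0,1) + c_2e^(-t)(1,-2).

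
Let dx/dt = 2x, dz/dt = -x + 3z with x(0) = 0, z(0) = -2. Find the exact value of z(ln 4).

A = [[2,0],[-1,3]]; eigenvalues λ = 2, 3.
Eigenvectors: (1,1) for λ=2, (0,-1) for λ=3.
From the initial condition, c_1 = 0, c_2 = 2.
z(ln 4) = (0)(4^2)(1) + (2)(4^3)(-1) = -128.

-128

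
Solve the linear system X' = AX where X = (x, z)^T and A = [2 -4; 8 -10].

Coefficient matrix A = [[2, -4], [8, -10]].
Characteristic polynomial det(A - λI) = λ^2 + 8λ + 12 = 0.
Eigenvalues λ = -2, -6.
For λ=-2: (A-λI) row 1 is [4, -4], so an eigenvector is (-1, -1).
For λ=-6: (A-λI) row 1 is [8, -4], so an eigenvector is (1, 2).
General solution: K_1e^(-2t)(-1,-1) + K_2e^(-6t)(1,2).

x(t) = -K_1e^(-2t) + K_2e^(-6t), z(t) = -K_1e^(-2t) + 2K_2e^(-6t)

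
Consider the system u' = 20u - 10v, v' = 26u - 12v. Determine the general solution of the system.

u(t) = -C_1e^(4t)sin(2t) - 2C_1e^(4t)cos(2t) - 2C_2e^(4t)sin(2t) + C_2e^(4t)cos(2t), v(t) = -2C_1e^(4t)sin(2t) - 3C_1e^(4t)cos(2t) - 3C_2e^(4t)sin(2t) + 2C_2e^(4t)cos(2t)

Coefficient matrix A = [[20, -10], [26, -12]].
Characteristic polynomial det(A - λI) = λ^2 - 8λ + 20 = 0.
Eigenvalues λ = 4 ± 2i (complex conjugate pair).
For λ=4+2i: an eigenvector is (-2,-3) - i(-1,-2) = (-2 + i, -3 + 2i).
A real fundamental pair from Re and Im of e^((4+2i)t)v: X_1 = e^(4t)(cos(2t)·(-2,-3) + sin(2t)·(-1,-2)), X_2 = e^(4t)(sin(2t)·(-2,-3) - cos(2t)·(-1,-2)).
General solution: C_1X_1 + C_2X_2.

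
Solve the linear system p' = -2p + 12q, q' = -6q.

Coefficient matrix A = [[-2, 12], [0, -6]].
Characteristic polynomial det(A - λI) = λ^2 + 8λ + 12 = 0.
Eigenvalues λ = -2, -6.
For λ=-2: (A-λI) row 1 is [0, 12], so an eigenvector is (1, 0).
For λ=-6: (A-λI) row 1 is [4, 12], so an eigenvector is (-3, 1).
General solution: C_1e^(-2t)(1,0) + C_2e^(-6t)(-3,1).

p(t) = C_1e^(-2t) - 3C_2e^(-6t), q(t) = C_2e^(-6t)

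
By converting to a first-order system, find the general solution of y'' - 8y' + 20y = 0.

Let x_1 = y, x_2 = y'. Then x_1' = x_2 and x_2' = -20x_1 + 8x_2.
A = [[0,1],[-20,8]]; det(A-λI) = λ^2 - 8λ + 20.
Eigenvalues λ = 4 ± 2i.

y(t) = C_1e^(4t)cos(2t) + C_2e^(4t)sin(2t)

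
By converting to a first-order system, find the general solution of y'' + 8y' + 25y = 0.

Let x_1 = y, x_2 = y'. Then x_1' = x_2 and x_2' = -25x_1 - 8x_2.
A = [[0,1],[-25,-8]]; det(A-λI) = λ^2 + 8λ + 25.
Eigenvalues λ = -4 ± 3i.

y(t) = C_1e^(-4t)cos(3t) + C_2e^(-4t)sin(3t)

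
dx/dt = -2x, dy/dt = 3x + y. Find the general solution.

Coefficient matrix A = [[-2, 0], [3, 1]].
Characteristic polynomial det(A - λI) = λ^2 + λ - 2 = 0.
Eigenvalues λ = 1, -2.
For λ=1: (A-λI) row 1 is [-3, 0], so an eigenvector is (0, -1).
For λ=-2: (A-λI) row 2 is [3, 3], so an eigenvector is (1, -1).
General solution: K_1e^(t)(0,-1) + K_2e^(-2t)(1,-1).

x(t) = K_2e^(-2t), y(t) = -K_1e^(t) - K_2e^(-2t)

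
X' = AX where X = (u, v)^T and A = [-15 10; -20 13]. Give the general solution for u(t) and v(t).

Coefficient matrix A = [[-15, 10], [-20, 13]].
Characteristic polynomial det(A - λI) = λ^2 + 2λ + 5 = 0.
Eigenvalues λ = -1 ± 2i (complex conjugate pair).
For λ=-1+2i: an eigenvector is (-1,-1) - i(2,3) = (-1 - 2i, -1 - 3i).
A real fundamental pair from Re and Im of e^((-1+2i)t)v: X_1 = e^(-t)(cos(2t)·(-1,-1) + sin(2t)·(2,3)), X_2 = e^(-t)(sin(2t)·(-1,-1) - cos(2t)·(2,3)).
General solution: K_1X_1 + K_2X_2.

u(t) = 2K_1e^(-t)sin(2t) - K_1e^(-t)cos(2t) - K_2e^(-t)sin(2t) - 2K_2e^(-t)cos(2t), v(t) = 3K_1e^(-t)sin(2t) - K_1e^(-t)cos(2t) - K_2e^(-t)sin(2t) - 3K_2e^(-t)cos(2t)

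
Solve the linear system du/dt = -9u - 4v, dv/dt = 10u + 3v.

u(t) = C_1e^(-3t)sin(2t) + C_1e^(-3t)cos(2t) + C_2e^(-3t)sin(2t) - C_2e^(-3t)cos(2t), v(t) = -C_1e^(-3t)sin(2t) - 2C_1e^(-3t)cos(2t) - 2C_2e^(-3t)sin(2t) + C_2e^(-3t)cos(2t)

Coefficient matrix A = [[-9, -4], [10, 3]].
Characteristic polynomial det(A - λI) = λ^2 + 6λ + 13 = 0.
Eigenvalues λ = -3 ± 2i (complex conjugate pair).
For λ=-3+2i: an eigenvector is (1,-2) - i(1,-1) = (1 - i, -2 + i).
A real fundamental pair from Re and Im of e^((-3+2i)t)v: X_1 = e^(-3t)(cos(2t)·(1,-2) + sin(2t)·(1,-1)), X_2 = e^(-3t)(sin(2t)·(1,-2) - cos(2t)·(1,-1)).
General solution: C_1X_1 + C_2X_2.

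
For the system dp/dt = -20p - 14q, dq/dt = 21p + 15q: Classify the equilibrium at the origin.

A = [[-20,-14],[21,15]]; det(A-λI) = λ^2 + 5λ - 6.
λ = -6, 1: opposite signs.

saddle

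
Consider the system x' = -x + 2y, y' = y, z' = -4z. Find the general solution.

Coefficient matrix A = [[-1, 2, 0], [0, 1, 0], [0, 0, -4]].
det(A - λI) = 0 gives eigenvalues λ = 1, -1, -4.
For λ=1: eigenvector (1,1,0).
For λ=-1: eigenvector (1,0,0).
For λ=-4: eigenvector (0,0,1).
General solution: K_1e^(t)(1,1,0) + K_2e^(-t)(1,0,0) + K_3e^(-4t)(0,0,1).

x(t) = K_1e^(t) + K_2e^(-t), y(t) = K_1e^(t), z(t) = K_3e^(-4t)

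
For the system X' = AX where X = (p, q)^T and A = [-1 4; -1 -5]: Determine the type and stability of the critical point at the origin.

A = [[-1,4],[-1,-5]]; det(A-λI) = λ^2 + 6λ + 9.
repeated λ = -3 with a single eigenvector.

stable improper node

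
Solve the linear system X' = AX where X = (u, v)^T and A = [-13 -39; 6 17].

u(t) = -2K_1e^(2t)sin(3t) + 3K_1e^(2t)cos(3t) + 3K_2e^(2t)sin(3t) + 2K_2e^(2t)cos(3t), v(t) = K_1e^(2t)sin(3t) - K_1e^(2t)cos(3t) - K_2e^(2t)sin(3t) - K_2e^(2t)cos(3t)

Coefficient matrix A = [[-13, -39], [6, 17]].
Characteristic polynomial det(A - λI) = λ^2 - 4λ + 13 = 0.
Eigenvalues λ = 2 ± 3i (complex conjugate pair).
For λ=2+3i: an eigenvector is (3,-1) - i(-2,1) = (3 + 2i, -1 - i).
A real fundamental pair from Re and Im of e^((2+3i)t)v: X_1 = e^(2t)(cos(3t)·(3,-1) + sin(3t)·(-2,1)), X_2 = e^(2t)(sin(3t)·(3,-1) - cos(3t)·(-2,1)).
General solution: K_1X_1 + K_2X_2.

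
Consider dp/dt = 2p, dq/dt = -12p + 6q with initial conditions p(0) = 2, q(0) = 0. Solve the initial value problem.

p(t) = 2e^(2t), q(t) = -6e^(6t) + 6e^(2t)

Coefficient matrix A = [[2, 0], [-12, 6]].
Characteristic polynomial det(A - λI) = λ^2 - 8λ + 12 = 0.
Eigenvalues λ = 2, 6.
For λ=2: (A-λI) row 2 is [-12, 4], so an eigenvector is (-1, -3).
For λ=6: (A-λI) row 1 is [-4, 0], so an eigenvector is (0, -1).
General solution: K_1e^(2t)(-1,-3) + K_2e^(6t)(0,-1).
Applying p(0)=2, q(0)=0 gives K_1=-2, K_2=6.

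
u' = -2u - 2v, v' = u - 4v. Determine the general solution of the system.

Coefficient matrix A = [[-2, -2], [1, -4]].
Characteristic polynomial det(A - λI) = λ^2 + 6λ + 10 = 0.
Eigenvalues λ = -3 ± i (complex conjugate pair).
For λ=-3+i: an eigenvector is (1,1) - i(-1,0) = (1 + i, 1).
A real fundamental pair from Re and Im of e^((-3+i)t)v: X_1 = e^(-3t)(cos(t)·(1,1) + sin(t)·(-1,0)), X_2 = e^(-3t)(sin(t)·(1,1) - cos(t)·(-1,0)).
General solution: C_1X_1 + C_2X_2.

u(t) = -C_1e^(-3t)sin(t) + C_1e^(-3t)cos(t) + C_2e^(-3t)sin(t) + C_2e^(-3t)cos(t), v(t) = C_1e^(-3t)cos(t) + C_2e^(-3t)sin(t)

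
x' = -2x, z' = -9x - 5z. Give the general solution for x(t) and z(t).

x(t) = -c_1e^(-2t), z(t) = 3c_1e^(-2t) - c_2e^(-5t)

Coefficient matrix A = [[-2, 0], [-9, -5]].
Characteristic polynomial det(A - λI) = λ^2 + 7λ + 10 = 0.
Eigenvalues λ = -2, -5.
For λ=-2: (A-λI) row 2 is [-9, -3], so an eigenvector is (-1, 3).
For λ=-5: (A-λI) row 1 is [3, 0], so an eigenvector is (0, -1).
General solution: c_1e^(-2t)(-1,3) + c_2e^(-5t)(0,-1).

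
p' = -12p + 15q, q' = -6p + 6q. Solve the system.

p(t) = -C_1e^(-3t)sin(3t) + 2C_1e^(-3t)cos(3t) + 2C_2e^(-3t)sin(3t) + C_2e^(-3t)cos(3t), q(t) = -C_1e^(-3t)sin(3t) + C_1e^(-3t)cos(3t) + C_2e^(-3t)sin(3t) + C_2e^(-3t)cos(3t)

Coefficient matrix A = [[-12, 15], [-6, 6]].
Characteristic polynomial det(A - λI) = λ^2 + 6λ + 18 = 0.
Eigenvalues λ = -3 ± 3i (complex conjugate pair).
For λ=-3+3i: an eigenvector is (2,1) - i(-1,-1) = (2 + i, 1 + i).
A real fundamental pair from Re and Im of e^((-3+3i)t)v: X_1 = e^(-3t)(cos(3t)·(2,1) + sin(3t)·(-1,-1)), X_2 = e^(-3t)(sin(3t)·(2,1) - cos(3t)·(-1,-1)).
General solution: C_1X_1 + C_2X_2.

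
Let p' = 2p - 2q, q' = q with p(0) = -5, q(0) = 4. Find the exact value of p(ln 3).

-93

A = [[2,-2],[0,1]]; eigenvalues λ = 2, 1.
Eigenvectors: (1,0) for λ=2, (2,1) for λ=1.
From the initial condition, c_1 = -13, c_2 = 4.
p(ln 3) = (-13)(3^2)(1) + (4)(3^1)(2) = -93.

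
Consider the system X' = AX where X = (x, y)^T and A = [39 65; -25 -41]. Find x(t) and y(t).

Coefficient matrix A = [[39, 65], [-25, -41]].
Characteristic polynomial det(A - λI) = λ^2 + 2λ + 26 = 0.
Eigenvalues λ = -1 ± 5i (complex conjugate pair).
For λ=-1+5i: an eigenvector is (2,-1) - i(3,-2) = (2 - 3i, -1 + 2i).
A real fundamental pair from Re and Im of e^((-1+5i)t)v: X_1 = e^(-t)(cos(5t)·(2,-1) + sin(5t)·(3,-2)), X_2 = e^(-t)(sin(5t)·(2,-1) - cos(5t)·(3,-2)).
General solution: C_1X_1 + C_2X_2.

x(t) = 3C_1e^(-t)sin(5t) + 2C_1e^(-t)cos(5t) + 2C_2e^(-t)sin(5t) - 3C_2e^(-t)cos(5t), y(t) = -2C_1e^(-t)sin(5t) - C_1e^(-t)cos(5t) - C_2e^(-t)sin(5t) + 2C_2e^(-t)cos(5t)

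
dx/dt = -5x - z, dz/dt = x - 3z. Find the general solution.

x(t) = -C_1e^(-4t) - C_2te^(-4t) - C_2e^(-4t), z(t) = C_1e^(-4t) + C_2te^(-4t) + 2C_2e^(-4t)

Coefficient matrix A = [[-5, -1], [1, -3]].
Characteristic polynomial det(A - λI) = λ^2 + 8λ + 16 = 0.
Single eigenvalue λ = -4 with algebraic multiplicity 2.
Eigenvector v = (-1,1); generalized eigenvector w with (A-λI)w=v is (-1,2).
General solution: e^(-4t)[C_1·v + C_2·(t·v + w)].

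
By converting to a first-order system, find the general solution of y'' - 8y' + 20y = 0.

Let x_1 = y, x_2 = y'. Then x_1' = x_2 and x_2' = -20x_1 + 8x_2.
A = [[0,1],[-20,8]]; det(A-λI) = λ^2 - 8λ + 20.
Eigenvalues λ = 4 ± 2i.

y(t) = c_1e^(4t)cos(2t) + c_2e^(4t)sin(2t)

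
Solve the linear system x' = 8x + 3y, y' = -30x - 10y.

Coefficient matrix A = [[8, 3], [-30, -10]].
Characteristic polynomial det(A - λI) = λ^2 + 2λ + 10 = 0.
Eigenvalues λ = -1 ± 3i (complex conjugate pair).
For λ=-1+3i: an eigenvector is (1,-3) - i(0,-1) = (1, -3 + i).
A real fundamental pair from Re and Im of e^((-1+3i)t)v: X_1 = e^(-t)(cos(3t)·(1,-3) + sin(3t)·(0,-1)), X_2 = e^(-t)(sin(3t)·(1,-3) - cos(3t)·(0,-1)).
General solution: K_1X_1 + K_2X_2.

x(t) = K_1e^(-t)cos(3t) + K_2e^(-t)sin(3t), y(t) = -K_1e^(-t)sin(3t) - 3K_1e^(-t)cos(3t) - 3K_2e^(-t)sin(3t) + K_2e^(-t)cos(3t)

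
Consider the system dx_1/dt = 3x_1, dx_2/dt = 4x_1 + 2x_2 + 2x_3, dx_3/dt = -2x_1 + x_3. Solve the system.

x_1(t) = K_1e^(3t), x_2(t) = 2K_1e^(3t) + K_2e^(2t) - 2K_3e^(t), x_3(t) = -K_1e^(3t) + K_3e^(t)

Coefficient matrix A = [[3, 0, 0], [4, 2, 2], [-2, 0, 1]].
det(A - λI) = 0 gives eigenvalues λ = 3, 2, 1.
For λ=3: eigenvector (1,2,-1).
For λ=2: eigenvector (0,1,0).
For λ=1: eigenvector (0,-2,1).
General solution: K_1e^(3t)(1,2,-1) + K_2e^(2t)(0,1,0) + K_3e^(t)(0,-2,1).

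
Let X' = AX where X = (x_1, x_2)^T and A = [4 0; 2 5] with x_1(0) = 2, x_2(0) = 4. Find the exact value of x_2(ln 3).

A = [[4,0],[2,5]]; eigenvalues λ = 4, 5.
Eigenvectors: (1,-2) for λ=4, (0,-1) for λ=5.
From the initial condition, c_1 = 2, c_2 = -8.
x_2(ln 3) = (2)(3^4)(-2) + (-8)(3^5)(-1) = 1620.

1620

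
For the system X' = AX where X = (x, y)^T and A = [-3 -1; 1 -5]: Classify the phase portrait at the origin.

A = [[-3,-1],[1,-5]]; det(A-λI) = λ^2 + 8λ + 16.
repeated λ = -4 with a single eigenvector.

stable improper node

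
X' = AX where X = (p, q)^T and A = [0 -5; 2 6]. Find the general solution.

Coefficient matrix A = [[0, -5], [2, 6]].
Characteristic polynomial det(A - λI) = λ^2 - 6λ + 10 = 0.
Eigenvalues λ = 3 ± i (complex conjugate pair).
For λ=3+i: an eigenvector is (1,-1) - i(2,-1) = (1 - 2i, -1 + i).
A real fundamental pair from Re and Im of e^((3+i)t)v: X_1 = e^(3t)(cos(t)·(1,-1) + sin(t)·(2,-1)), X_2 = e^(3t)(sin(t)·(1,-1) - cos(t)·(2,-1)).
General solution: c_1X_1 + c_2X_2.

p(t) = 2c_1e^(3t)sin(t) + c_1e^(3t)cos(t) + c_2e^(3t)sin(t) - 2c_2e^(3t)cos(t), q(t) = -c_1e^(3t)sin(t) - c_1e^(3t)cos(t) - c_2e^(3t)sin(t) + c_2e^(3t)cos(t)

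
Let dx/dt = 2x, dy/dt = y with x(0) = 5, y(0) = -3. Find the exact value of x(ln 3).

45

A = [[2,0],[0,1]]; eigenvalues λ = 1, 2.
Eigenvectors: (0,-1) for λ=1, (1,0) for λ=2.
From the initial condition, c_1 = 3, c_2 = 5.
x(ln 3) = (3)(3^1)(0) + (5)(3^2)(1) = 45.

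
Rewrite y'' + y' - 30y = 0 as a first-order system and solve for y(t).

Let x_1 = y, x_2 = y'. Then x_1' = x_2 and x_2' = 30x_1 - x_2.
A = [[0,1],[30,-1]]; det(A-λI) = λ^2 + λ - 30.
Eigenvalues λ = -6, 5 with eigenvectors (1,-6), (1,5).

y(t) = c_1e^(-6t) + c_2e^(5t)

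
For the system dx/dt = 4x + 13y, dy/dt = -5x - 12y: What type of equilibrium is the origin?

stable spiral

A = [[4,13],[-5,-12]]; det(A-λI) = λ^2 + 8λ + 17.
λ = -4 ± i: negative real part.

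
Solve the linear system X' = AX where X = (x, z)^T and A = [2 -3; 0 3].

x(t) = 3C_1e^(3t) - C_2e^(2t), z(t) = -C_1e^(3t)

Coefficient matrix A = [[2, -3], [0, 3]].
Characteristic polynomial det(A - λI) = λ^2 - 5λ + 6 = 0.
Eigenvalues λ = 3, 2.
For λ=3: (A-λI) row 1 is [-1, -3], so an eigenvector is (3, -1).
For λ=2: (A-λI) row 1 is [0, -3], so an eigenvector is (-1, 0).
General solution: C_1e^(3t)(3,-1) + C_2e^(2t)(-1,0).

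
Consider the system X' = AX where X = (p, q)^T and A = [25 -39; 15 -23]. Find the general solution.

p(t) = -3c_1e^(t)sin(3t) - 2c_1e^(t)cos(3t) - 2c_2e^(t)sin(3t) + 3c_2e^(t)cos(3t), q(t) = -2c_1e^(t)sin(3t) - c_1e^(t)cos(3t) - c_2e^(t)sin(3t) + 2c_2e^(t)cos(3t)

Coefficient matrix A = [[25, -39], [15, -23]].
Characteristic polynomial det(A - λI) = λ^2 - 2λ + 10 = 0.
Eigenvalues λ = 1 ± 3i (complex conjugate pair).
For λ=1+3i: an eigenvector is (-2,-1) - i(-3,-2) = (-2 + 3i, -1 + 2i).
A real fundamental pair from Re and Im of e^((1+3i)t)v: X_1 = e^(t)(cos(3t)·(-2,-1) + sin(3t)·(-3,-2)), X_2 = e^(t)(sin(3t)·(-2,-1) - cos(3t)·(-3,-2)).
General solution: c_1X_1 + c_2X_2.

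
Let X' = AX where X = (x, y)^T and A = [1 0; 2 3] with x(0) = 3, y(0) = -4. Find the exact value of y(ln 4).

A = [[1,0],[2,3]]; eigenvalues λ = 1, 3.
Eigenvectors: (-1,1) for λ=1, (0,1) for λ=3.
From the initial condition, c_1 = -3, c_2 = -1.
y(ln 4) = (-3)(4^1)(1) + (-1)(4^3)(1) = -76.

-76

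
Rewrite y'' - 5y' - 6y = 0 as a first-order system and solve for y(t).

y(t) = c_1e^(6t) + c_2e^(-t)

Let x_1 = y, x_2 = y'. Then x_1' = x_2 and x_2' = 6x_1 + 5x_2.
A = [[0,1],[6,5]]; det(A-λI) = λ^2 - 5λ - 6.
Eigenvalues λ = 6, -1 with eigenvectors (1,6), (1,-1).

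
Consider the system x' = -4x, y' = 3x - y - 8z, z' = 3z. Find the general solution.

Coefficient matrix A = [[-4, 0, 0], [3, -1, -8], [0, 0, 3]].
det(A - λI) = 0 gives eigenvalues λ = -4, 3, -1.
For λ=-4: eigenvector (1,-1,0).
For λ=3: eigenvector (0,2,-1).
For λ=-1: eigenvector (0,1,0).
General solution: c_1e^(-4t)(1,-1,0) + c_2e^(3t)(0,2,-1) + c_3e^(-t)(0,1,0).

x(t) = c_1e^(-4t), y(t) = -c_1e^(-4t) + 2c_2e^(3t) + c_3e^(-t), z(t) = -c_2e^(3t)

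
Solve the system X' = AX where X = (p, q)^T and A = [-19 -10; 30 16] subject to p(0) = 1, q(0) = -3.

p(t) = 3e^(t) - 2e^(-4t), q(t) = -6e^(t) + 3e^(-4t)

Coefficient matrix A = [[-19, -10], [30, 16]].
Characteristic polynomial det(A - λI) = λ^2 + 3λ - 4 = 0.
Eigenvalues λ = -4, 1.
For λ=-4: (A-λI) row 1 is [-15, -10], so an eigenvector is (-2, 3).
For λ=1: (A-λI) row 1 is [-20, -10], so an eigenvector is (-1, 2).
General solution: C_1e^(-4t)(-2,3) + C_2e^(t)(-1,2).
Applying p(0)=1, q(0)=-3 gives C_1=1, C_2=-3.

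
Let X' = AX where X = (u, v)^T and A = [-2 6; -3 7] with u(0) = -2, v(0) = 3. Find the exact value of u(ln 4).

2008

A = [[-2,6],[-3,7]]; eigenvalues λ = 1, 4.
Eigenvectors: (-2,-1) for λ=1, (-1,-1) for λ=4.
From the initial condition, c_1 = 5, c_2 = -8.
u(ln 4) = (5)(4^1)(-2) + (-8)(4^4)(-1) = 2008.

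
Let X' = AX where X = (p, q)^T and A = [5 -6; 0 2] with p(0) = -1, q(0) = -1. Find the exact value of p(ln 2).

A = [[5,-6],[0,2]]; eigenvalues λ = 2, 5.
Eigenvectors: (2,1) for λ=2, (1,0) for λ=5.
From the initial condition, c_1 = -1, c_2 = 1.
p(ln 2) = (-1)(2^2)(2) + (1)(2^5)(1) = 24.

24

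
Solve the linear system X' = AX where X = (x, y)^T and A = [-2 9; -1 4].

x(t) = 3c_1e^(t) + 3c_2te^(t) - c_2e^(t), y(t) = c_1e^(t) + c_2te^(t)

Coefficient matrix A = [[-2, 9], [-1, 4]].
Characteristic polynomial det(A - λI) = λ^2 - 2λ + 1 = 0.
Single eigenvalue λ = 1 with algebraic multiplicity 2.
Eigenvector v = (3,1); generalized eigenvector w with (A-λI)w=v is (-1,0).
General solution: e^(t)[c_1·v + c_2·(t·v + w)].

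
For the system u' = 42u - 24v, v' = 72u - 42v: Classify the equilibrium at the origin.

A = [[42,-24],[72,-42]]; det(A-λI) = λ^2 - 36.
λ = 6, -6: opposite signs.

saddle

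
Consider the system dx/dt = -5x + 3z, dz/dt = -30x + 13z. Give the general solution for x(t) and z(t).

Coefficient matrix A = [[-5, 3], [-30, 13]].
Characteristic polynomial det(A - λI) = λ^2 - 8λ + 25 = 0.
Eigenvalues λ = 4 ± 3i (complex conjugate pair).
For λ=4+3i: an eigenvector is (-1,-3) - i(0,1) = (-1, -3 - i).
A real fundamental pair from Re and Im of e^((4+3i)t)v: X_1 = e^(4t)(cos(3t)·(-1,-3) + sin(3t)·(0,1)), X_2 = e^(4t)(sin(3t)·(-1,-3) - cos(3t)·(0,1)).
General solution: c_1X_1 + c_2X_2.

x(t) = -c_1e^(4t)cos(3t) - c_2e^(4t)sin(3t), z(t) = c_1e^(4t)sin(3t) - 3c_1e^(4t)cos(3t) - 3c_2e^(4t)sin(3t) - c_2e^(4t)cos(3t)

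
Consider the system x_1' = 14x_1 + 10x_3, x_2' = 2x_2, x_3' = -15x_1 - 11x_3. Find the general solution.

x_1(t) = C_2e^(4t) - 2C_3e^(-t), x_2(t) = C_1e^(2t), x_3(t) = -C_2e^(4t) + 3C_3e^(-t)

Coefficient matrix A = [[14, 0, 10], [0, 2, 0], [-15, 0, -11]].
det(A - λI) = 0 gives eigenvalues λ = 2, 4, -1.
For λ=2: eigenvector (0,1,0).
For λ=4: eigenvector (1,0,-1).
For λ=-1: eigenvector (-2,0,3).
General solution: C_1e^(2t)(0,1,0) + C_2e^(4t)(1,0,-1) + C_3e^(-t)(-2,0,3).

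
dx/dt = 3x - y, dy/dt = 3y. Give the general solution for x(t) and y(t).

x(t) = -C_1e^(3t) - C_2te^(3t) - 2C_2e^(3t), y(t) = C_2e^(3t)

Coefficient matrix A = [[3, -1], [0, 3]].
Characteristic polynomial det(A - λI) = λ^2 - 6λ + 9 = 0.
Single eigenvalue λ = 3 with algebraic multiplicity 2.
Eigenvector v = (-1,0); generalized eigenvector w with (A-λI)w=v is (-2,1).
General solution: e^(3t)[C_1·v + C_2·(t·v + w)].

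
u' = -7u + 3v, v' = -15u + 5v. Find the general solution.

u(t) = K_1e^(-t)sin(3t) - K_2e^(-t)cos(3t), v(t) = 2K_1e^(-t)sin(3t) + K_1e^(-t)cos(3t) + K_2e^(-t)sin(3t) - 2K_2e^(-t)cos(3t)

Coefficient matrix A = [[-7, 3], [-15, 5]].
Characteristic polynomial det(A - λI) = λ^2 + 2λ + 10 = 0.
Eigenvalues λ = -1 ± 3i (complex conjugate pair).
For λ=-1+3i: an eigenvector is (0,1) - i(1,2) = (0 - i, 1 - 2i).
A real fundamental pair from Re and Im of e^((-1+3i)t)v: X_1 = e^(-t)(cos(3t)·(0,1) + sin(3t)·(1,2)), X_2 = e^(-t)(sin(3t)·(0,1) - cos(3t)·(1,2)).
General solution: K_1X_1 + K_2X_2.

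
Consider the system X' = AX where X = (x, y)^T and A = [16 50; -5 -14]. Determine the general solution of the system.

x(t) = -3K_1e^(t)sin(5t) - K_1e^(t)cos(5t) - K_2e^(t)sin(5t) + 3K_2e^(t)cos(5t), y(t) = K_1e^(t)sin(5t) - K_2e^(t)cos(5t)

Coefficient matrix A = [[16, 50], [-5, -14]].
Characteristic polynomial det(A - λI) = λ^2 - 2λ + 26 = 0.
Eigenvalues λ = 1 ± 5i (complex conjugate pair).
For λ=1+5i: an eigenvector is (-1,0) - i(-3,1) = (-1 + 3i, 0 - i).
A real fundamental pair from Re and Im of e^((1+5i)t)v: X_1 = e^(t)(cos(5t)·(-1,0) + sin(5t)·(-3,1)), X_2 = e^(t)(sin(5t)·(-1,0) - cos(5t)·(-3,1)).
General solution: K_1X_1 + K_2X_2.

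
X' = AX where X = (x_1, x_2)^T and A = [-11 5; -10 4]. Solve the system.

x_1(t) = -C_1e^(-6t) - C_2e^(-t), x_2(t) = -C_1e^(-6t) - 2C_2e^(-t)

Coefficient matrix A = [[-11, 5], [-10, 4]].
Characteristic polynomial det(A - λI) = λ^2 + 7λ + 6 = 0.
Eigenvalues λ = -6, -1.
For λ=-6: (A-λI) row 1 is [-5, 5], so an eigenvector is (-1, -1).
For λ=-1: (A-λI) row 1 is [-10, 5], so an eigenvector is (-1, -2).
General solution: C_1e^(-6t)(-1,-1) + C_2e^(-t)(-1,-2).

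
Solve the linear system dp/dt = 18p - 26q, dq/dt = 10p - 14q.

Coefficient matrix A = [[18, -26], [10, -14]].
Characteristic polynomial det(A - λI) = λ^2 - 4λ + 8 = 0.
Eigenvalues λ = 2 ± 2i (complex conjugate pair).
For λ=2+2i: an eigenvector is (3,2) - i(-2,-1) = (3 + 2i, 2 + i).
A real fundamental pair from Re and Im of e^((2+2i)t)v: X_1 = e^(2t)(cos(2t)·(3,2) + sin(2t)·(-2,-1)), X_2 = e^(2t)(sin(2t)·(3,2) - cos(2t)·(-2,-1)).
General solution: C_1X_1 + C_2X_2.

p(t) = -2C_1e^(2t)sin(2t) + 3C_1e^(2t)cos(2t) + 3C_2e^(2t)sin(2t) + 2C_2e^(2t)cos(2t), q(t) = -C_1e^(2t)sin(2t) + 2C_1e^(2t)cos(2t) + 2C_2e^(2t)sin(2t) + C_2e^(2t)cos(2t)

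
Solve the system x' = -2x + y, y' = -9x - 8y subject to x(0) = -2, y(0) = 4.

x(t) = -2te^(-5t) - 2e^(-5t), y(t) = 6te^(-5t) + 4e^(-5t)

Coefficient matrix A = [[-2, 1], [-9, -8]].
Characteristic polynomial det(A - λI) = λ^2 + 10λ + 25 = 0.
Single eigenvalue λ = -5 with algebraic multiplicity 2.
Eigenvector v = (-1,3); generalized eigenvector w with (A-λI)w=v is (-1,2).
General solution: e^(-5t)[C_1·v + C_2·(t·v + w)].
Applying x(0)=-2, y(0)=4 gives C_1=0, C_2=2.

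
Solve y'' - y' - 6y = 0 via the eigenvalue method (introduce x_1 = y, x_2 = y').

Let x_1 = y, x_2 = y'. Then x_1' = x_2 and x_2' = 6x_1 + x_2.
A = [[0,1],[6,1]]; det(A-λI) = λ^2 - λ - 6.
Eigenvalues λ = 3, -2 with eigenvectors (1,3), (1,-2).

y(t) = C_1e^(3t) + C_2e^(-2t)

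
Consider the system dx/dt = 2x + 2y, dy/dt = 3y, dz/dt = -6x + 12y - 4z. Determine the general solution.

x(t) = K_1e^(2t) + 2K_3e^(3t), y(t) = K_3e^(3t), z(t) = -K_1e^(2t) + K_2e^(-4t)

Coefficient matrix A = [[2, 2, 0], [0, 3, 0], [-6, 12, -4]].
det(A - λI) = 0 gives eigenvalues λ = 2, -4, 3.
For λ=2: eigenvector (1,0,-1).
For λ=-4: eigenvector (0,0,1).
For λ=3: eigenvector (2,1,0).
General solution: K_1e^(2t)(1,0,-1) + K_2e^(-4t)(0,0,1) + K_3e^(3t)(2,1,0).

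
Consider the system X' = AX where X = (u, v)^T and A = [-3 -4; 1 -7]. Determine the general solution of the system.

Coefficient matrix A = [[-3, -4], [1, -7]].
Characteristic polynomial det(A - λI) = λ^2 + 10λ + 25 = 0.
Single eigenvalue λ = -5 with algebraic multiplicity 2.
Eigenvector v = (2,1); generalized eigenvector w with (A-λI)w=v is (-3,-2).
General solution: e^(-5t)[C_1·v + C_2·(t·v + w)].

u(t) = 2C_1e^(-5t) + 2C_2te^(-5t) - 3C_2e^(-5t), v(t) = C_1e^(-5t) + C_2te^(-5t) - 2C_2e^(-5t)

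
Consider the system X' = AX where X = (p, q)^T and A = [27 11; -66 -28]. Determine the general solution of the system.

Coefficient matrix A = [[27, 11], [-66, -28]].
Characteristic polynomial det(A - λI) = λ^2 + λ - 30 = 0.
Eigenvalues λ = 5, -6.
For λ=5: (A-λI) row 1 is [22, 11], so an eigenvector is (-1, 2).
For λ=-6: (A-λI) row 1 is [33, 11], so an eigenvector is (-1, 3).
General solution: c_1e^(5t)(-1,2) + c_2e^(-6t)(-1,3).

p(t) = -c_1e^(5t) - c_2e^(-6t), q(t) = 2c_1e^(5t) + 3c_2e^(-6t)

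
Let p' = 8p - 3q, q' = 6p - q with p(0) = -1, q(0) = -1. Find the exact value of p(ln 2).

A = [[8,-3],[6,-1]]; eigenvalues λ = 2, 5.
Eigenvectors: (1,2) for λ=2, (-1,-1) for λ=5.
From the initial condition, c_1 = 0, c_2 = 1.
p(ln 2) = (0)(2^2)(1) + (1)(2^5)(-1) = -32.

-32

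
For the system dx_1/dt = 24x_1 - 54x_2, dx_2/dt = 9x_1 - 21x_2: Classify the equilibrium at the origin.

A = [[24,-54],[9,-21]]; det(A-λI) = λ^2 - 3λ - 18.
λ = 6, -3: opposite signs.

saddle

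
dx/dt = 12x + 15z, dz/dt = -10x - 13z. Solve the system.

x(t) = -K_1e^(-3t) + 3K_2e^(2t), z(t) = K_1e^(-3t) - 2K_2e^(2t)

Coefficient matrix A = [[12, 15], [-10, -13]].
Characteristic polynomial det(A - λI) = λ^2 + λ - 6 = 0.
Eigenvalues λ = -3, 2.
For λ=-3: (A-λI) row 1 is [15, 15], so an eigenvector is (-1, 1).
For λ=2: (A-λI) row 1 is [10, 15], so an eigenvector is (3, -2).
General solution: K_1e^(-3t)(-1,1) + K_2e^(2t)(3,-2).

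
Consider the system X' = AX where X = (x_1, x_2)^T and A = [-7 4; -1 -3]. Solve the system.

Coefficient matrix A = [[-7, 4], [-1, -3]].
Characteristic polynomial det(A - λI) = λ^2 + 10λ + 25 = 0.
Single eigenvalue λ = -5 with algebraic multiplicity 2.
Eigenvector v = (-2,-1); generalized eigenvector w with (A-λI)w=v is (3,1).
General solution: e^(-5t)[c_1·v + c_2·(t·v + w)].

x_1(t) = -2c_1e^(-5t) - 2c_2te^(-5t) + 3c_2e^(-5t), x_2(t) = -c_1e^(-5t) - c_2te^(-5t) + c_2e^(-5t)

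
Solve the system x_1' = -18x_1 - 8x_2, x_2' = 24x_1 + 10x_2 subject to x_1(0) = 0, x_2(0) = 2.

Coefficient matrix A = [[-18, -8], [24, 10]].
Characteristic polynomial det(A - λI) = λ^2 + 8λ + 12 = 0.
Eigenvalues λ = -2, -6.
For λ=-2: (A-λI) row 1 is [-16, -8], so an eigenvector is (-1, 2).
For λ=-6: (A-λI) row 1 is [-12, -8], so an eigenvector is (-2, 3).
General solution: C_1e^(-2t)(-1,2) + C_2e^(-6t)(-2,3).
Applying x_1(0)=0, x_2(0)=2 gives C_1=4, C_2=-2.

x_1(t) = -4e^(-2t) + 4e^(-6t), x_2(t) = 8e^(-2t) - 6e^(-6t)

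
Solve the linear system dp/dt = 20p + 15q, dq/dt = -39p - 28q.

Coefficient matrix A = [[20, 15], [-39, -28]].
Characteristic polynomial det(A - λI) = λ^2 + 8λ + 25 = 0.
Eigenvalues λ = -4 ± 3i (complex conjugate pair).
For λ=-4+3i: an eigenvector is (-2,3) - i(-1,2) = (-2 + i, 3 - 2i).
A real fundamental pair from Re and Im of e^((-4+3i)t)v: X_1 = e^(-4t)(cos(3t)·(-2,3) + sin(3t)·(-1,2)), X_2 = e^(-4t)(sin(3t)·(-2,3) - cos(3t)·(-1,2)).
General solution: C_1X_1 + C_2X_2.

p(t) = -C_1e^(-4t)sin(3t) - 2C_1e^(-4t)cos(3t) - 2C_2e^(-4t)sin(3t) + C_2e^(-4t)cos(3t), q(t) = 2C_1e^(-4t)sin(3t) + 3C_1e^(-4t)cos(3t) + 3C_2e^(-4t)sin(3t) - 2C_2e^(-4t)cos(3t)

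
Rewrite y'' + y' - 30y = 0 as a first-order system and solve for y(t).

Let x_1 = y, x_2 = y'. Then x_1' = x_2 and x_2' = 30x_1 - x_2.
A = [[0,1],[30,-1]]; det(A-λI) = λ^2 + λ - 30.
Eigenvalues λ = 5, -6 with eigenvectors (1,5), (1,-6).

y(t) = C_1e^(5t) + C_2e^(-6t)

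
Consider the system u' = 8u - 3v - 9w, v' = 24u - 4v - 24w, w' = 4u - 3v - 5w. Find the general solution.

Coefficient matrix A = [[8, -3, -9], [24, -4, -24], [4, -3, -5]].
det(A - λI) = 0 gives eigenvalues λ = -4, -1, 4.
For λ=-4: eigenvector (1,1,1).
For λ=-1: eigenvector (1,0,1).
For λ=4: eigenvector (0,-3,1).
General solution: C_1e^(-4t)(1,1,1) + C_2e^(-t)(1,0,1) + C_3e^(4t)(0,-3,1).

u(t) = C_1e^(-4t) + C_2e^(-t), v(t) = C_1e^(-4t) - 3C_3e^(4t), w(t) = C_1e^(-4t) + C_2e^(-t) + C_3e^(4t)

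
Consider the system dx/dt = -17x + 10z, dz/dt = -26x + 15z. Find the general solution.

Coefficient matrix A = [[-17, 10], [-26, 15]].
Characteristic polynomial det(A - λI) = λ^2 + 2λ + 5 = 0.
Eigenvalues λ = -1 ± 2i (complex conjugate pair).
For λ=-1+2i: an eigenvector is (-2,-3) - i(1,2) = (-2 - i, -3 - 2i).
A real fundamental pair from Re and Im of e^((-1+2i)t)v: X_1 = e^(-t)(cos(2t)·(-2,-3) + sin(2t)·(1,2)), X_2 = e^(-t)(sin(2t)·(-2,-3) - cos(2t)·(1,2)).
General solution: C_1X_1 + C_2X_2.

x(t) = C_1e^(-t)sin(2t) - 2C_1e^(-t)cos(2t) - 2C_2e^(-t)sin(2t) - C_2e^(-t)cos(2t), z(t) = 2C_1e^(-t)sin(2t) - 3C_1e^(-t)cos(2t) - 3C_2e^(-t)sin(2t) - 2C_2e^(-t)cos(2t)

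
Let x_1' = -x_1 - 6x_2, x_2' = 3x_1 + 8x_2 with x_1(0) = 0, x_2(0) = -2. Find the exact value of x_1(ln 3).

A = [[-1,-6],[3,8]]; eigenvalues λ = 2, 5.
Eigenvectors: (2,-1) for λ=2, (1,-1) for λ=5.
From the initial condition, c_1 = -2, c_2 = 4.
x_1(ln 3) = (-2)(3^2)(2) + (4)(3^5)(1) = 936.

936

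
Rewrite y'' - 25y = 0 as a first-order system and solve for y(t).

y(t) = K_1e^(-5t) + K_2e^(5t)

Let x_1 = y, x_2 = y'. Then x_1' = x_2 and x_2' = 25x_1.
A = [[0,1],[25,0]]; det(A-λI) = λ^2 - 25.
Eigenvalues λ = -5, 5 with eigenvectors (1,-5), (1,5).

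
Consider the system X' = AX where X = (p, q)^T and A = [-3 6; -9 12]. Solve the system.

p(t) = 2K_1e^(6t) - K_2e^(3t), q(t) = 3K_1e^(6t) - K_2e^(3t)

Coefficient matrix A = [[-3, 6], [-9, 12]].
Characteristic polynomial det(A - λI) = λ^2 - 9λ + 18 = 0.
Eigenvalues λ = 6, 3.
For λ=6: (A-λI) row 1 is [-9, 6], so an eigenvector is (2, 3).
For λ=3: (A-λI) row 1 is [-6, 6], so an eigenvector is (-1, -1).
General solution: K_1e^(6t)(2,3) + K_2e^(3t)(-1,-1).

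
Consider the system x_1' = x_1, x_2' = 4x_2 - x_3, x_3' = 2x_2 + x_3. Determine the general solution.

Coefficient matrix A = [[1, 0, 0], [0, 4, -1], [0, 2, 1]].
det(A - λI) = 0 gives eigenvalues λ = 2, 3, 1.
For λ=2: eigenvector (0,1,2).
For λ=3: eigenvector (0,1,1).
For λ=1: eigenvector (1,0,0).
General solution: K_1e^(2t)(0,1,2) + K_2e^(3t)(0,1,1) + K_3e^(t)(1,0,0).

x_1(t) = K_3e^(t), x_2(t) = K_1e^(2t) + K_2e^(3t), x_3(t) = 2K_1e^(2t) + K_2e^(3t)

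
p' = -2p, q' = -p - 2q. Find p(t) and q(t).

Coefficient matrix A = [[-2, 0], [-1, -2]].
Characteristic polynomial det(A - λI) = λ^2 + 4λ + 4 = 0.
Single eigenvalue λ = -2 with algebraic multiplicity 2.
Eigenvector v = (0,1); generalized eigenvector w with (A-λI)w=v is (-1,-1).
General solution: e^(-2t)[C_1·v + C_2·(t·v + w)].

p(t) = -C_2e^(-2t), q(t) = C_1e^(-2t) + C_2te^(-2t) - C_2e^(-2t)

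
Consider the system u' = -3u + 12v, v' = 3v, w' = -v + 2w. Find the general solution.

Coefficient matrix A = [[-3, 12, 0], [0, 3, 0], [0, -1, 2]].
det(A - λI) = 0 gives eigenvalues λ = 3, -3, 2.
For λ=3: eigenvector (2,1,-1).
For λ=-3: eigenvector (-1,0,0).
For λ=2: eigenvector (0,0,1).
General solution: K_1e^(3t)(2,1,-1) + K_2e^(-3t)(-1,0,0) + K_3e^(2t)(0,0,1).

u(t) = 2K_1e^(3t) - K_2e^(-3t), v(t) = K_1e^(3t), w(t) = -K_1e^(3t) + K_3e^(2t)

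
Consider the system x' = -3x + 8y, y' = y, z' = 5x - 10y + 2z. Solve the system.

x(t) = 2c_1e^(t) + c_2e^(-3t), y(t) = c_1e^(t), z(t) = -c_2e^(-3t) + c_3e^(2t)

Coefficient matrix A = [[-3, 8, 0], [0, 1, 0], [5, -10, 2]].
det(A - λI) = 0 gives eigenvalues λ = 1, -3, 2.
For λ=1: eigenvector (2,1,0).
For λ=-3: eigenvector (1,0,-1).
For λ=2: eigenvector (0,0,1).
General solution: c_1e^(t)(2,1,0) + c_2e^(-3t)(1,0,-1) + c_3e^(2t)(0,0,1).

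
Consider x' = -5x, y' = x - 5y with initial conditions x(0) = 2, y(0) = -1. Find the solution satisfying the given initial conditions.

x(t) = 2e^(-5t), y(t) = 2te^(-5t) - e^(-5t)

Coefficient matrix A = [[-5, 0], [1, -5]].
Characteristic polynomial det(A - λI) = λ^2 + 10λ + 25 = 0.
Single eigenvalue λ = -5 with algebraic multiplicity 2.
Eigenvector v = (0,1); generalized eigenvector w with (A-λI)w=v is (1,-2).
General solution: e^(-5t)[K_1·v + K_2·(t·v + w)].
Applying x(0)=2, y(0)=-1 gives K_1=3, K_2=2.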